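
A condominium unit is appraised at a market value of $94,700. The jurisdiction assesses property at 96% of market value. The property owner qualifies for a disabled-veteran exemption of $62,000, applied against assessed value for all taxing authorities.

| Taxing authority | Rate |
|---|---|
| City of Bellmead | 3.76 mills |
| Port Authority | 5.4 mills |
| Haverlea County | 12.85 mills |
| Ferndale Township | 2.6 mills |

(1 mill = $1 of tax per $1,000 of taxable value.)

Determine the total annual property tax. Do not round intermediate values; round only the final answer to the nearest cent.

Assessed value = $94,700 × 0.96 = $90,912
Taxable value = $90,912 − $62,000 = $28,912
City of Bellmead: $28,912 × 0.00376 = $108.70912
Port Authority: $28,912 × 0.0054 = $156.1248
Haverlea County: $28,912 × 0.01285 = $371.5192
Ferndale Township: $28,912 × 0.0026 = $75.1712
Total = $108.70912 + $156.1248 + $371.5192 + $75.1712 = $711.52432

$711.52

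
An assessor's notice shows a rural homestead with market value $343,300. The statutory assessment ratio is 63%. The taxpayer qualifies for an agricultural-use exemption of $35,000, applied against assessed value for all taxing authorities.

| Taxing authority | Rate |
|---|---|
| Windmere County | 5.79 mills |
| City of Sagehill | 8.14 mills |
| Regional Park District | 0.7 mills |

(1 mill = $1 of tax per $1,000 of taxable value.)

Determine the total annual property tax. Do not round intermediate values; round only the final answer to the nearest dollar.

Assessed value = $343,300 × 0.63 = $216,279
Taxable value = $216,279 − $35,000 = $181,279
Windmere County: $181,279 × 0.00579 = $1,049.60541
City of Sagehill: $181,279 × 0.00814 = $1,475.61106
Regional Park District: $181,279 × 0.0007 = $126.8953
Total = $1,049.60541 + $1,475.61106 + $126.8953 = $2,652.11177

$2,652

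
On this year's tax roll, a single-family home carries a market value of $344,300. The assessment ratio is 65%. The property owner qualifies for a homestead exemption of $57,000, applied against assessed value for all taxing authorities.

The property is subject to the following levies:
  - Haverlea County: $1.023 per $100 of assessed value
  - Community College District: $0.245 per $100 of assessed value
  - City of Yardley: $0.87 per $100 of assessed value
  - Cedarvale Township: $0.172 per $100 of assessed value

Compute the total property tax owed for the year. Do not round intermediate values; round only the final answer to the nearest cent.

Assessed value = $344,300 × 0.65 = $223,795
Taxable value = $223,795 − $57,000 = $166,795
Haverlea County: $166,795 × 0.01023 = $1,706.31285
Community College District: $166,795 × 0.00245 = $408.64775
City of Yardley: $166,795 × 0.0087 = $1,451.1165
Cedarvale Township: $166,795 × 0.00172 = $286.8874
Total = $1,706.31285 + $408.64775 + $1,451.1165 + $286.8874 = $3,852.9645

$3,852.96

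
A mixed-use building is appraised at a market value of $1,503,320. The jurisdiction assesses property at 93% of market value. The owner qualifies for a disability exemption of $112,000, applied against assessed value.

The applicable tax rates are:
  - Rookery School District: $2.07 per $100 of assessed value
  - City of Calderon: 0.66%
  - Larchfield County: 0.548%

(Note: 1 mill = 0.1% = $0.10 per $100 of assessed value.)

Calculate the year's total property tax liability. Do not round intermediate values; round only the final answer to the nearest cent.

Assessed value = $1,503,320 × 0.93 = $1,398,087.6
Taxable value = $1,398,087.6 − $112,000 = $1,286,087.6
Rookery School District: $1,286,087.6 × 0.0207 = $26,622.01332
City of Calderon: $1,286,087.6 × 0.0066 = $8,488.17816
Larchfield County: $1,286,087.6 × 0.00548 = $7,047.760048
Total = $42,157.951528

$42,157.95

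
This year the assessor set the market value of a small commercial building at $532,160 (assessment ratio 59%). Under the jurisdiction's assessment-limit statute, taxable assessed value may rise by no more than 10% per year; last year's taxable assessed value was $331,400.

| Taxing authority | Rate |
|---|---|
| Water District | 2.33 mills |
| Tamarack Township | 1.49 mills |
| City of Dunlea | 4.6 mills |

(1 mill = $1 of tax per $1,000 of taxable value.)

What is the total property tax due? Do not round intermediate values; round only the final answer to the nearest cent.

$2,643.66

Uncapped assessed value = $532,160 × 0.59 = $313,974.4
Cap limit = $331,400 × 1.1 = $364,540
Taxable assessed value = min($313,974.4, $364,540) = $313,974.4 (cap does not bind)
Water District: $313,974.4 × 0.00233 = $731.560352
Tamarack Township: $313,974.4 × 0.00149 = $467.821856
City of Dunlea: $313,974.4 × 0.0046 = $1,444.28224
Total = $2,643.664448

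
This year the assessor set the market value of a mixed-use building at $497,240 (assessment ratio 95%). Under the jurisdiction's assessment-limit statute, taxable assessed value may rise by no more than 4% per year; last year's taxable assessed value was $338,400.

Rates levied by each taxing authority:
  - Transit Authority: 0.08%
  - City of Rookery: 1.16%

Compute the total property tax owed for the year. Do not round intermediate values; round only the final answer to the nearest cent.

Uncapped assessed value = $497,240 × 0.95 = $472,378
Cap limit = $338,400 × 1.04 = $351,936
Taxable assessed value = min($472,378, $351,936) = $351,936 (cap binds)
Transit Authority: $351,936 × 0.0008 = $281.5488
City of Rookery: $351,936 × 0.0116 = $4,082.4576
Total = $4,364.0064

$4,364.01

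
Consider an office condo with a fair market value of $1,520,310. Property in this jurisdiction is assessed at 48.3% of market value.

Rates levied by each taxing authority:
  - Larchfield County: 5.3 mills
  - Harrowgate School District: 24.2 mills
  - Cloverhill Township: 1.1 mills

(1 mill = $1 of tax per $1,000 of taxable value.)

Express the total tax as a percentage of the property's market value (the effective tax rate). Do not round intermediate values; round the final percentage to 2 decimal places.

1.48%

Assessed value = $1,520,310 × 0.483 = $734,309.73
Larchfield County: $734,309.73 × 0.0053 = $3,891.841569
Harrowgate School District: $734,309.73 × 0.0242 = $17,770.295466
Cloverhill Township: $734,309.73 × 0.0011 = $807.740703
Total tax = $22,469.877738
Effective rate = $22,469.877738 ÷ $1,520,310 = 1.48% of market value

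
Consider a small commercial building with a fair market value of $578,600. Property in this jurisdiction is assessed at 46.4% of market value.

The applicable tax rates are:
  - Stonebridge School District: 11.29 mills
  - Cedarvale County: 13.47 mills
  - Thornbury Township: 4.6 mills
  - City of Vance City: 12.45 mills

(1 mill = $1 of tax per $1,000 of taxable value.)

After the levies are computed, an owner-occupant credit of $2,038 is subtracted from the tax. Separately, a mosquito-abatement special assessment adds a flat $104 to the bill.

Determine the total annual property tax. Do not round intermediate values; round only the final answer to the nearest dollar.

Assessed value = $578,600 × 0.464 = $268,470.4
Stonebridge School District: $268,470.4 × 0.01129 = $3,031.030816
Cedarvale County: $268,470.4 × 0.01347 = $3,616.296288
Thornbury Township: $268,470.4 × 0.0046 = $1,234.96384
City of Vance City: $268,470.4 × 0.01245 = $3,342.45648
Levies subtotal = $11,224.747424
After credit = $11,224.747424 − $2,038 = $9,186.747424
Total = $9,186.747424 + $104 = $9,290.747424

$9,291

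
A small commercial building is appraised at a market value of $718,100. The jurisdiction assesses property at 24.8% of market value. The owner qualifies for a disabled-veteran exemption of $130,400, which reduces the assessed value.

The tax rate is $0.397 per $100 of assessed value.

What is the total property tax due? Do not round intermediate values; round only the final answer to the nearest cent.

Assessed value = $718,100 × 0.248 = $178,088.8
Taxable value = $178,088.8 − $130,400 = $47,688.8
Tax = $47,688.8 × 0.00397 = $189.324536

$189.32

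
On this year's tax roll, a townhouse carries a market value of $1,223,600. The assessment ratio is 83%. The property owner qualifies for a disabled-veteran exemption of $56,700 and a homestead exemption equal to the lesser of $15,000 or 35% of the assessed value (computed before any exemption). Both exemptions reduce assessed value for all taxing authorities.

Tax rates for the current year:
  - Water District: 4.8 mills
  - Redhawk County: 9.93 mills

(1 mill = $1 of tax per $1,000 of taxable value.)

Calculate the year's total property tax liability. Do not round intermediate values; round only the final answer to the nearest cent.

Assessed value = $1,223,600 × 0.83 = $1,015,588
Homestead exemption = min($15,000, 35% × $1,015,588) = min($15,000, $355,455.8) = $15,000 (dollar cap binds)
Taxable value = $1,015,588 − $56,700 − $15,000 = $943,888
Water District: $943,888 × 0.0048 = $4,530.6624
Redhawk County: $943,888 × 0.00993 = $9,372.80784
Total = $13,903.47024

$13,903.47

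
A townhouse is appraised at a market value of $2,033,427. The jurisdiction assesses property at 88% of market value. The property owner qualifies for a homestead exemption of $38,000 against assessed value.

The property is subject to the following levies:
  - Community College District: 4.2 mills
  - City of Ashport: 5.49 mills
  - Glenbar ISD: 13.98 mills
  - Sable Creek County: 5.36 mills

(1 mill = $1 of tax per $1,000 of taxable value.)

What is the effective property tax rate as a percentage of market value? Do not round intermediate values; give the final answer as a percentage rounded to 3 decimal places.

2.500%

Assessed value = $2,033,427 × 0.88 = $1,789,415.76
Taxable value = $1,789,415.76 − $38,000 = $1,751,415.76
Community College District: $1,751,415.76 × 0.0042 = $7,355.946192
City of Ashport: $1,751,415.76 × 0.00549 = $9,615.2725224
Glenbar ISD: $1,751,415.76 × 0.01398 = $24,484.7923248
Sable Creek County: $1,751,415.76 × 0.00536 = $9,387.5884736
Total tax = $50,843.5995128
Effective rate = $50,843.5995128 ÷ $2,033,427 = 2.500% of market value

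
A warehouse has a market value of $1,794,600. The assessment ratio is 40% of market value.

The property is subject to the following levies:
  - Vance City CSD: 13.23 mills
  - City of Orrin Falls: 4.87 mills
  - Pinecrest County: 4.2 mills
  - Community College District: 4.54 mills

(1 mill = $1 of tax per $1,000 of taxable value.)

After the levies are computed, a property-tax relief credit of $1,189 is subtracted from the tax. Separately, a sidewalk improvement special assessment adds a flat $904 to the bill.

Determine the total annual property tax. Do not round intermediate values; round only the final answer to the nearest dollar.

$18,982

Assessed value = $1,794,600 × 0.4 = $717,840
Vance City CSD: $717,840 × 0.01323 = $9,497.0232
City of Orrin Falls: $717,840 × 0.00487 = $3,495.8808
Pinecrest County: $717,840 × 0.0042 = $3,014.928
Community College District: $717,840 × 0.00454 = $3,258.9936
Levies subtotal = $19,266.8256
After credit = $19,266.8256 − $1,189 = $18,077.8256
Total = $18,077.8256 + $904 = $18,981.8256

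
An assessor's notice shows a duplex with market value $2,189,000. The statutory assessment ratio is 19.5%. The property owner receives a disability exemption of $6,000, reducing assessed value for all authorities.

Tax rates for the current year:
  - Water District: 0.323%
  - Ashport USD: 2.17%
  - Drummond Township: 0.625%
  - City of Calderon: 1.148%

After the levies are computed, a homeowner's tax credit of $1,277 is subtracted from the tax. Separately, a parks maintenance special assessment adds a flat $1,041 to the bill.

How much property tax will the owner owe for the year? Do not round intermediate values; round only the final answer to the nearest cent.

Assessed value = $2,189,000 × 0.195 = $426,855
Taxable value = $426,855 − $6,000 = $420,855
Water District: $420,855 × 0.00323 = $1,359.36165
Ashport USD: $420,855 × 0.0217 = $9,132.5535
Drummond Township: $420,855 × 0.00625 = $2,630.34375
City of Calderon: $420,855 × 0.01148 = $4,831.4154
Levies subtotal = $17,953.6743
After credit = $17,953.6743 − $1,277 = $16,676.6743
Total = $16,676.6743 + $1,041 = $17,717.6743

$17,717.67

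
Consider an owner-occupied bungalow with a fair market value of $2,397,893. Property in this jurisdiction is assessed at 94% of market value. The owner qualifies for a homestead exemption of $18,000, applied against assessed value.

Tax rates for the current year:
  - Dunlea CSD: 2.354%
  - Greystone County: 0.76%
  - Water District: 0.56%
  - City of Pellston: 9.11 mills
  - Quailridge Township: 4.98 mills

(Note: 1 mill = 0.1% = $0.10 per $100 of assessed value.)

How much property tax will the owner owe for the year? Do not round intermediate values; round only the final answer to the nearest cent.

Assessed value = $2,397,893 × 0.94 = $2,254,019.42
Taxable value = $2,254,019.42 − $18,000 = $2,236,019.42
Dunlea CSD: $2,236,019.42 × 0.02354 = $52,635.8971468
Greystone County: $2,236,019.42 × 0.0076 = $16,993.747592
Water District: $2,236,019.42 × 0.0056 = $12,521.708752
City of Pellston: $2,236,019.42 × 0.00911 = $20,370.1369162
Quailridge Township: $2,236,019.42 × 0.00498 = $11,135.3767116
Total = $113,656.8671186

$113,656.87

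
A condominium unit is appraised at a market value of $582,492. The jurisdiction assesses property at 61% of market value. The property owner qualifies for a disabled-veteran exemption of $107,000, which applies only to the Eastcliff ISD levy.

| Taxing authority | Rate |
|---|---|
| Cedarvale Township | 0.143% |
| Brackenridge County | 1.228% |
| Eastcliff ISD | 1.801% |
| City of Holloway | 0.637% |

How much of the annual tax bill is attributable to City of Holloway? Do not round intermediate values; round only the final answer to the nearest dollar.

$2,263

Assessed value = $582,492 × 0.61 = $355,320.12
City of Holloway taxable value = $355,320.12 (exemption does not apply)
City of Holloway levy = $355,320.12 × 0.00637 = $2,263.3891644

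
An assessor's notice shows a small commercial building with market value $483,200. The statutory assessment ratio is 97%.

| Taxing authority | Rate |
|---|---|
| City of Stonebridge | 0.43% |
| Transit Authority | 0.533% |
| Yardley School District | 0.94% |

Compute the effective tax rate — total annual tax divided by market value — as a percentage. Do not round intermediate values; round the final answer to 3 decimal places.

Assessed value = $483,200 × 0.97 = $468,704
City of Stonebridge: $468,704 × 0.0043 = $2,015.4272
Transit Authority: $468,704 × 0.00533 = $2,498.19232
Yardley School District: $468,704 × 0.0094 = $4,405.8176
Total tax = $8,919.43712
Effective rate = $8,919.43712 ÷ $483,200 = 1.846% of market value

1.846%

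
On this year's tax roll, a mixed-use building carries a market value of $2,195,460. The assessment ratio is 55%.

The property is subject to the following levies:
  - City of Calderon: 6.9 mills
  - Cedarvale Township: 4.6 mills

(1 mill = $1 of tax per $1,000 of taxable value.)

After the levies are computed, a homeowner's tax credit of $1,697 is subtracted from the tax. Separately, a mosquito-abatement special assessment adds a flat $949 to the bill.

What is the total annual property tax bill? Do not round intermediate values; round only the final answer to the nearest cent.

$13,138.28

Assessed value = $2,195,460 × 0.55 = $1,207,503
City of Calderon: $1,207,503 × 0.0069 = $8,331.7707
Cedarvale Township: $1,207,503 × 0.0046 = $5,554.5138
Levies subtotal = $13,886.2845
After credit = $13,886.2845 − $1,697 = $12,189.2845
Total = $12,189.2845 + $949 = $13,138.2845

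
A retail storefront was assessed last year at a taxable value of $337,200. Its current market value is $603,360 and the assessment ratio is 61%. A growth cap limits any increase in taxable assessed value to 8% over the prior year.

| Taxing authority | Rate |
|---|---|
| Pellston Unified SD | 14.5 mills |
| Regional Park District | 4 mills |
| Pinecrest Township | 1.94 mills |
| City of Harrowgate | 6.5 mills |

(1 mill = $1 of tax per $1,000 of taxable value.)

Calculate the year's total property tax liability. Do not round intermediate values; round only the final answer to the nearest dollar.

Uncapped assessed value = $603,360 × 0.61 = $368,049.6
Cap limit = $337,200 × 1.08 = $364,176
Taxable assessed value = min($368,049.6, $364,176) = $364,176 (cap binds)
Pellston Unified SD: $364,176 × 0.0145 = $5,280.552
Regional Park District: $364,176 × 0.004 = $1,456.704
Pinecrest Township: $364,176 × 0.00194 = $706.50144
City of Harrowgate: $364,176 × 0.0065 = $2,367.144
Total = $9,810.90144

$9,811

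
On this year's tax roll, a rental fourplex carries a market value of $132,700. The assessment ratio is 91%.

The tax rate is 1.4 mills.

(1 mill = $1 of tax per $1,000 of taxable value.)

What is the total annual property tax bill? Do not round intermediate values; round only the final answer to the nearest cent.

Assessed value = $132,700 × 0.91 = $120,757
Tax = $120,757 × 0.0014 = $169.0598

$169.06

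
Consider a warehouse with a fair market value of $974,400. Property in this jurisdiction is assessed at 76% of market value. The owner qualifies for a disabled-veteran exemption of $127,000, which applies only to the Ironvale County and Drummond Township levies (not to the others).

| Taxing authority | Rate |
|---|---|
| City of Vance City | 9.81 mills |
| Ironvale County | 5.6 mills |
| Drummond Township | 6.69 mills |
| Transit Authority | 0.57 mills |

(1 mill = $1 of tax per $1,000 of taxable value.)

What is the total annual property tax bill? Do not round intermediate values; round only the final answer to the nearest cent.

Assessed value = $974,400 × 0.76 = $740,544
City of Vance City: $740,544 × 0.00981 = $7,264.73664
Ironvale County: ($740,544 − $127,000) × 0.0056 = $613,544 × 0.0056 = $3,435.8464
Drummond Township: ($740,544 − $127,000) × 0.00669 = $613,544 × 0.00669 = $4,104.60936
Transit Authority: $740,544 × 0.00057 = $422.11008
Total = $15,227.30248

$15,227.30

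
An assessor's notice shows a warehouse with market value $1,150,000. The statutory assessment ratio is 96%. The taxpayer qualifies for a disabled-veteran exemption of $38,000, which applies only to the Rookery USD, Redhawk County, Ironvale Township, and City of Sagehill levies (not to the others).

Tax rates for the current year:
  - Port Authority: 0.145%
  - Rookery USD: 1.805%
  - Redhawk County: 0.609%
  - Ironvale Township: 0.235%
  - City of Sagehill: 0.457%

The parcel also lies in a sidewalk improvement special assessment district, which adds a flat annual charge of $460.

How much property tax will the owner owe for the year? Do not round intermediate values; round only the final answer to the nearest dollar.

$35,171

Assessed value = $1,150,000 × 0.96 = $1,104,000
Port Authority: $1,104,000 × 0.00145 = $1,600.8
Rookery USD: ($1,104,000 − $38,000) × 0.01805 = $1,066,000 × 0.01805 = $19,241.3
Redhawk County: ($1,104,000 − $38,000) × 0.00609 = $1,066,000 × 0.00609 = $6,491.94
Ironvale Township: ($1,104,000 − $38,000) × 0.00235 = $1,066,000 × 0.00235 = $2,505.1
City of Sagehill: ($1,104,000 − $38,000) × 0.00457 = $1,066,000 × 0.00457 = $4,871.62
Levies subtotal = $34,710.76
Total = $34,710.76 + $460 = $35,170.76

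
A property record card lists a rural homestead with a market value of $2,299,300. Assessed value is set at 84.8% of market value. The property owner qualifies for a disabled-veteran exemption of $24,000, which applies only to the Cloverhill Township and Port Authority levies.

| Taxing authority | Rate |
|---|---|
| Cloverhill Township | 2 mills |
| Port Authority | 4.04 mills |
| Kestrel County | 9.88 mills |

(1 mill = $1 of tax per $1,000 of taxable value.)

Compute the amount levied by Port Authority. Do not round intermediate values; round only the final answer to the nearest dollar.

$7,780

Assessed value = $2,299,300 × 0.848 = $1,949,806.4
Port Authority taxable value = $1,949,806.4 − $24,000 = $1,925,806.4
Port Authority levy = $1,925,806.4 × 0.00404 = $7,780.257856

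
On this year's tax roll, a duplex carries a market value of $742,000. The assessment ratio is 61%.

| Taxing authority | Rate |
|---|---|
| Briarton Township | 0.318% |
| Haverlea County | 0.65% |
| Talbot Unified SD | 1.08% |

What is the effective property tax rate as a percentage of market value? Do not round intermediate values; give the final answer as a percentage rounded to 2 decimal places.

Assessed value = $742,000 × 0.61 = $452,620
Briarton Township: $452,620 × 0.00318 = $1,439.3316
Haverlea County: $452,620 × 0.0065 = $2,942.03
Talbot Unified SD: $452,620 × 0.0108 = $4,888.296
Total tax = $9,269.6576
Effective rate = $9,269.6576 ÷ $742,000 = 1.25% of market value

1.25%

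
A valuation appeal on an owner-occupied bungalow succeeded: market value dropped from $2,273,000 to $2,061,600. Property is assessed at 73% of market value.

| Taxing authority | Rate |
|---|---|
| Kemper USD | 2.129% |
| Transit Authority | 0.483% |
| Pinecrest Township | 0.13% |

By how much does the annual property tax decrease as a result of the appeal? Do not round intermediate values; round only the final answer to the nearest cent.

Old assessed value = $2,273,000 × 0.73 = $1,659,290
New assessed value = $2,061,600 × 0.73 = $1,504,968
Combined rate = 0.02129 + 0.00483 + 0.0013 = 0.02742
Old tax = $1,659,290 × 0.02742 = $45,497.7318
New tax = $1,504,968 × 0.02742 = $41,266.22256
Reduction = $45,497.7318 − $41,266.22256 = $4,231.50924

$4,231.51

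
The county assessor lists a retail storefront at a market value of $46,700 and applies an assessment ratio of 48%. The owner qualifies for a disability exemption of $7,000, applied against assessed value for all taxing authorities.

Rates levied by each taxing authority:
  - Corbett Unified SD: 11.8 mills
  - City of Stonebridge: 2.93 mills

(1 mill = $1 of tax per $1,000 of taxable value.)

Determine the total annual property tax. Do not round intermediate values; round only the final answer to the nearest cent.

Assessed value = $46,700 × 0.48 = $22,416
Taxable value = $22,416 − $7,000 = $15,416
Corbett Unified SD: $15,416 × 0.0118 = $181.9088
City of Stonebridge: $15,416 × 0.00293 = $45.16888
Total = $181.9088 + $45.16888 = $227.07768

$227.08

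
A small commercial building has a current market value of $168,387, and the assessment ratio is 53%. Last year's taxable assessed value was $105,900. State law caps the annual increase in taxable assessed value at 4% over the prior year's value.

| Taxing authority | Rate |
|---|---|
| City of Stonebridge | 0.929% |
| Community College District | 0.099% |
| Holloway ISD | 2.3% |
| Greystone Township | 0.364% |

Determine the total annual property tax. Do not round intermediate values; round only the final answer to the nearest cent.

Uncapped assessed value = $168,387 × 0.53 = $89,245.11
Cap limit = $105,900 × 1.04 = $110,136
Taxable assessed value = min($89,245.11, $110,136) = $89,245.11 (cap does not bind)
City of Stonebridge: $89,245.11 × 0.00929 = $829.0870719
Community College District: $89,245.11 × 0.00099 = $88.3526589
Holloway ISD: $89,245.11 × 0.023 = $2,052.63753
Greystone Township: $89,245.11 × 0.00364 = $324.8522004
Total = $3,294.9294612

$3,294.93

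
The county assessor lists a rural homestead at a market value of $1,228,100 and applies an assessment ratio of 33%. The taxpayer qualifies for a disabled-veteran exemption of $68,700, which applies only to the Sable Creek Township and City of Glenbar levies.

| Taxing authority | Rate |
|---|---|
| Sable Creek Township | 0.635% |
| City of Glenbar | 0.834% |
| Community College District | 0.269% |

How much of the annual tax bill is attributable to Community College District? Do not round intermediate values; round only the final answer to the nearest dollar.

$1,090

Assessed value = $1,228,100 × 0.33 = $405,273
Community College District taxable value = $405,273 (exemption does not apply)
Community College District levy = $405,273 × 0.00269 = $1,090.18437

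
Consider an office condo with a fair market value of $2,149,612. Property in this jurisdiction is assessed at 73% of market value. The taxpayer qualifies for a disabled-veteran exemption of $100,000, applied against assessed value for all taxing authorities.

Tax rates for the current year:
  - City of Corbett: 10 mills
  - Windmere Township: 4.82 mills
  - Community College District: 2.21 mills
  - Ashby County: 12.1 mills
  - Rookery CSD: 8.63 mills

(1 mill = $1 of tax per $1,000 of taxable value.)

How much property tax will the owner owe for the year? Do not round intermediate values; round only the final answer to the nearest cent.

$55,477.62

Assessed value = $2,149,612 × 0.73 = $1,569,216.76
Taxable value = $1,569,216.76 − $100,000 = $1,469,216.76
City of Corbett: $1,469,216.76 × 0.01 = $14,692.1676
Windmere Township: $1,469,216.76 × 0.00482 = $7,081.6247832
Community College District: $1,469,216.76 × 0.00221 = $3,246.9690396
Ashby County: $1,469,216.76 × 0.0121 = $17,777.522796
Rookery CSD: $1,469,216.76 × 0.00863 = $12,679.3406388
Total = $14,692.1676 + $7,081.6247832 + $3,246.9690396 + $17,777.522796 + $12,679.3406388 = $55,477.6248576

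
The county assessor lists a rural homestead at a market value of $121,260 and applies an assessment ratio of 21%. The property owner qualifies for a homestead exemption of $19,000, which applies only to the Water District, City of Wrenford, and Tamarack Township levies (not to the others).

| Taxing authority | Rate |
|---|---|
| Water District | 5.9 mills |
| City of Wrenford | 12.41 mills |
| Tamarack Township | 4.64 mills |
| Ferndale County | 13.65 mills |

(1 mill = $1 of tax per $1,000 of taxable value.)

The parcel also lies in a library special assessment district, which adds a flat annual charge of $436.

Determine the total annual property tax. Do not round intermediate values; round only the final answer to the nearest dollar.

Assessed value = $121,260 × 0.21 = $25,464.6
Water District: ($25,464.6 − $19,000) × 0.0059 = $6,464.6 × 0.0059 = $38.14114
City of Wrenford: ($25,464.6 − $19,000) × 0.01241 = $6,464.6 × 0.01241 = $80.225686
Tamarack Township: ($25,464.6 − $19,000) × 0.00464 = $6,464.6 × 0.00464 = $29.995744
Ferndale County: $25,464.6 × 0.01365 = $347.59179
Levies subtotal = $495.95436
Total = $495.95436 + $436 = $931.95436

$932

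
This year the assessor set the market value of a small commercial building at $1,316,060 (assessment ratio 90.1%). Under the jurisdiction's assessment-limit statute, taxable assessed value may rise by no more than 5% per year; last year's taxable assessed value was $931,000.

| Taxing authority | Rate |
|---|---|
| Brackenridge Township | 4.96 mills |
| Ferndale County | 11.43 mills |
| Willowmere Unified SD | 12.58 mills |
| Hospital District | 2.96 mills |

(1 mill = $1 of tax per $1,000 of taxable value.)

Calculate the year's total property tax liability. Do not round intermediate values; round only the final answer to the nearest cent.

$31,213.17

Uncapped assessed value = $1,316,060 × 0.901 = $1,185,770.06
Cap limit = $931,000 × 1.05 = $977,550
Taxable assessed value = min($1,185,770.06, $977,550) = $977,550 (cap binds)
Brackenridge Township: $977,550 × 0.00496 = $4,848.648
Ferndale County: $977,550 × 0.01143 = $11,173.3965
Willowmere Unified SD: $977,550 × 0.01258 = $12,297.579
Hospital District: $977,550 × 0.00296 = $2,893.548
Total = $31,213.1715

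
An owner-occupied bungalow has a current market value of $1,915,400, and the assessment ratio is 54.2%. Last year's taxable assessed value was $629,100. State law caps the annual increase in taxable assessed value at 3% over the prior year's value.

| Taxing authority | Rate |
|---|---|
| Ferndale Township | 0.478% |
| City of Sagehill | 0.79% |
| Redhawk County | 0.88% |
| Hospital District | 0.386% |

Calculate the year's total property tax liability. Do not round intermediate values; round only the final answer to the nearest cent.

$16,419.64

Uncapped assessed value = $1,915,400 × 0.542 = $1,038,146.8
Cap limit = $629,100 × 1.03 = $647,973
Taxable assessed value = min($1,038,146.8, $647,973) = $647,973 (cap binds)
Ferndale Township: $647,973 × 0.00478 = $3,097.31094
City of Sagehill: $647,973 × 0.0079 = $5,118.9867
Redhawk County: $647,973 × 0.0088 = $5,702.1624
Hospital District: $647,973 × 0.00386 = $2,501.17578
Total = $16,419.63582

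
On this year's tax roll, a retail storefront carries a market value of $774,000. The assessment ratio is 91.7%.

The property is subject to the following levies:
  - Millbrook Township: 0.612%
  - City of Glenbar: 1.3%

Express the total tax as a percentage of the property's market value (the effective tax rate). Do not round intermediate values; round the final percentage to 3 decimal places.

Assessed value = $774,000 × 0.917 = $709,758
Millbrook Township: $709,758 × 0.00612 = $4,343.71896
City of Glenbar: $709,758 × 0.013 = $9,226.854
Total tax = $13,570.57296
Effective rate = $13,570.57296 ÷ $774,000 = 1.753% of market value

1.753%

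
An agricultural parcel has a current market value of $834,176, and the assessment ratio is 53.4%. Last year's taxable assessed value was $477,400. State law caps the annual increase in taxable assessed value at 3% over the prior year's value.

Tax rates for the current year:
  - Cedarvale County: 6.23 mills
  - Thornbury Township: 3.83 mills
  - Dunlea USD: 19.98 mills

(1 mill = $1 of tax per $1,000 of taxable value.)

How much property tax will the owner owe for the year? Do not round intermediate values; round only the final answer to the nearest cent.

$13,381.32

Uncapped assessed value = $834,176 × 0.534 = $445,449.984
Cap limit = $477,400 × 1.03 = $491,722
Taxable assessed value = min($445,449.984, $491,722) = $445,449.984 (cap does not bind)
Cedarvale County: $445,449.984 × 0.00623 = $2,775.15340032
Thornbury Township: $445,449.984 × 0.00383 = $1,706.07343872
Dunlea USD: $445,449.984 × 0.01998 = $8,900.09068032
Total = $13,381.31751936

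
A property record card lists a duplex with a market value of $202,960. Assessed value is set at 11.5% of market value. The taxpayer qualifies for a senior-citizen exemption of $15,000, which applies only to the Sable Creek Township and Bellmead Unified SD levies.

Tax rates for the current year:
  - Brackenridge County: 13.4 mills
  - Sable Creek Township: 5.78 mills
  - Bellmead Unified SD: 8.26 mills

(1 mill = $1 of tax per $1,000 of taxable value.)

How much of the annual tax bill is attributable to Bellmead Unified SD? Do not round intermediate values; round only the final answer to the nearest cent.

$68.89

Assessed value = $202,960 × 0.115 = $23,340.4
Bellmead Unified SD taxable value = $23,340.4 − $15,000 = $8,340.4
Bellmead Unified SD levy = $8,340.4 × 0.00826 = $68.891704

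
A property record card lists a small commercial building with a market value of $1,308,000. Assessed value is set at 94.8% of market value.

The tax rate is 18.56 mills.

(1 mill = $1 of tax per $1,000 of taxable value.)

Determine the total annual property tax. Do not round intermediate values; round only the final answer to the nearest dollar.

$23,014

Assessed value = $1,308,000 × 0.948 = $1,239,984
Tax = $1,239,984 × 0.01856 = $23,014.10304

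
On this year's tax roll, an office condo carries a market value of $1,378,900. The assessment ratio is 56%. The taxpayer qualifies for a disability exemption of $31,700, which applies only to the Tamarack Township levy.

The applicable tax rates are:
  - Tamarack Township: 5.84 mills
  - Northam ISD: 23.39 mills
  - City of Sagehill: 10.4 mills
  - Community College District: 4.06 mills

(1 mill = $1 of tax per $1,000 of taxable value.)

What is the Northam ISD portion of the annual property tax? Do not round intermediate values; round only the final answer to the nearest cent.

Assessed value = $1,378,900 × 0.56 = $772,184
Northam ISD taxable value = $772,184 (exemption does not apply)
Northam ISD levy = $772,184 × 0.02339 = $18,061.38376

$18,061.38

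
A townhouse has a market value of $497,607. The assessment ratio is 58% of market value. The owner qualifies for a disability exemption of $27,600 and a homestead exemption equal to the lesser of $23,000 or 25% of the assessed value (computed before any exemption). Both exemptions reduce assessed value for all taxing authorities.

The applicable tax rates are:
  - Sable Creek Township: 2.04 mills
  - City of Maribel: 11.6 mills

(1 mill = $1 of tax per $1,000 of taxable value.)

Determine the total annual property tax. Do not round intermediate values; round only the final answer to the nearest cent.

Assessed value = $497,607 × 0.58 = $288,612.06
Homestead exemption = min($23,000, 25% × $288,612.06) = min($23,000, $72,153.015) = $23,000 (dollar cap binds)
Taxable value = $288,612.06 − $27,600 − $23,000 = $238,012.06
Sable Creek Township: $238,012.06 × 0.00204 = $485.5446024
City of Maribel: $238,012.06 × 0.0116 = $2,760.939896
Total = $3,246.4844984

$3,246.48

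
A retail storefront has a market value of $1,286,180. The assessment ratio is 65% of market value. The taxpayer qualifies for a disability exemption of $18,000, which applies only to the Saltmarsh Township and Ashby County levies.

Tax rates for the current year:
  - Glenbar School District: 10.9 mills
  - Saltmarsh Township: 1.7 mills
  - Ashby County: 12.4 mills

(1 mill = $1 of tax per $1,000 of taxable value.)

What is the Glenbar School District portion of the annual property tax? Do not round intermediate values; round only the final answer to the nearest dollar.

$9,113

Assessed value = $1,286,180 × 0.65 = $836,017
Glenbar School District taxable value = $836,017 (exemption does not apply)
Glenbar School District levy = $836,017 × 0.0109 = $9,112.5853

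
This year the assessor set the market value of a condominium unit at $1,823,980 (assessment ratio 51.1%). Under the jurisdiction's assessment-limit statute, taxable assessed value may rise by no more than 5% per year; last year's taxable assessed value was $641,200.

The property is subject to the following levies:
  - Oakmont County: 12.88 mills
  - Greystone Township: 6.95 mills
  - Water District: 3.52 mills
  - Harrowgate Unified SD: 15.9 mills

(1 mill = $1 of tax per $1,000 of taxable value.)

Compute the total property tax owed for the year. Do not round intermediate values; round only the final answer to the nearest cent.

Uncapped assessed value = $1,823,980 × 0.511 = $932,053.78
Cap limit = $641,200 × 1.05 = $673,260
Taxable assessed value = min($932,053.78, $673,260) = $673,260 (cap binds)
Oakmont County: $673,260 × 0.01288 = $8,671.5888
Greystone Township: $673,260 × 0.00695 = $4,679.157
Water District: $673,260 × 0.00352 = $2,369.8752
Harrowgate Unified SD: $673,260 × 0.0159 = $10,704.834
Total = $26,425.455

$26,425.46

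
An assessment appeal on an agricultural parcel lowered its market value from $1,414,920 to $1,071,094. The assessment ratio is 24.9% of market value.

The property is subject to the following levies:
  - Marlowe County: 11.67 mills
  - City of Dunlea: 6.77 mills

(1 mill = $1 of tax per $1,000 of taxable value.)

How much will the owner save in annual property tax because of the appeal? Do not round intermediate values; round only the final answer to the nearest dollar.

Old assessed value = $1,414,920 × 0.249 = $352,315.08
New assessed value = $1,071,094 × 0.249 = $266,702.406
Combined rate = 0.01167 + 0.00677 = 0.01844
Old tax = $352,315.08 × 0.01844 = $6,496.6900752
New tax = $266,702.406 × 0.01844 = $4,917.99236664
Reduction = $6,496.6900752 − $4,917.99236664 = $1,578.69770856

$1,579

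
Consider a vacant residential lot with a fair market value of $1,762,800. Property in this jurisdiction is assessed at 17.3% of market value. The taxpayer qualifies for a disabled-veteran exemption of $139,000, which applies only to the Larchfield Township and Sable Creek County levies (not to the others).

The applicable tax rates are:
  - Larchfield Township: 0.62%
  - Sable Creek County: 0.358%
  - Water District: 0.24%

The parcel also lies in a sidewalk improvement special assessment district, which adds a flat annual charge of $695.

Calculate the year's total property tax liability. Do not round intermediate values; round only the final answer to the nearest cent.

Assessed value = $1,762,800 × 0.173 = $304,964.4
Larchfield Township: ($304,964.4 − $139,000) × 0.0062 = $165,964.4 × 0.0062 = $1,028.97928
Sable Creek County: ($304,964.4 − $139,000) × 0.00358 = $165,964.4 × 0.00358 = $594.152552
Water District: $304,964.4 × 0.0024 = $731.91456
Levies subtotal = $2,355.046392
Total = $2,355.046392 + $695 = $3,050.046392

$3,050.05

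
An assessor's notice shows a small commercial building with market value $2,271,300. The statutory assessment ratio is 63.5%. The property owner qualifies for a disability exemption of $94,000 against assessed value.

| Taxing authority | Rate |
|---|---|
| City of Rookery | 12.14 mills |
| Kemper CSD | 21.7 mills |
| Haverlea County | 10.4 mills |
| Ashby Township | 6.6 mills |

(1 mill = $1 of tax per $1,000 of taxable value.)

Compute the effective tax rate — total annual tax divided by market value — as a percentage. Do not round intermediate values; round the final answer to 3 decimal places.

3.018%

Assessed value = $2,271,300 × 0.635 = $1,442,275.5
Taxable value = $1,442,275.5 − $94,000 = $1,348,275.5
City of Rookery: $1,348,275.5 × 0.01214 = $16,368.06457
Kemper CSD: $1,348,275.5 × 0.0217 = $29,257.57835
Haverlea County: $1,348,275.5 × 0.0104 = $14,022.0652
Ashby Township: $1,348,275.5 × 0.0066 = $8,898.6183
Total tax = $68,546.32642
Effective rate = $68,546.32642 ÷ $2,271,300 = 3.018% of market value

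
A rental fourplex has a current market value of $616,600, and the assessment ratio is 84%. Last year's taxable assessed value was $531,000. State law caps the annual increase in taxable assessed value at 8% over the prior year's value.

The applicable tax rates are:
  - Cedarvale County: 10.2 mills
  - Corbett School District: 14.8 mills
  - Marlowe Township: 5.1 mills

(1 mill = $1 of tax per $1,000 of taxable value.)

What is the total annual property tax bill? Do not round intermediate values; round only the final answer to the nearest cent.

$15,590.11

Uncapped assessed value = $616,600 × 0.84 = $517,944
Cap limit = $531,000 × 1.08 = $573,480
Taxable assessed value = min($517,944, $573,480) = $517,944 (cap does not bind)
Cedarvale County: $517,944 × 0.0102 = $5,283.0288
Corbett School District: $517,944 × 0.0148 = $7,665.5712
Marlowe Township: $517,944 × 0.0051 = $2,641.5144
Total = $15,590.1144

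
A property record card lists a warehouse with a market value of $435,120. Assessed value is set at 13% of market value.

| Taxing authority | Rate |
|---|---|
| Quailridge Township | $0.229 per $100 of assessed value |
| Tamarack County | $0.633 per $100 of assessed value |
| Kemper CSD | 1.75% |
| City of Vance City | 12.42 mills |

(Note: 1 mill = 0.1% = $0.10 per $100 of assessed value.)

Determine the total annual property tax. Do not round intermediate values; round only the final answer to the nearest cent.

$2,180.04

Assessed value = $435,120 × 0.13 = $56,565.6
Quailridge Township: $56,565.6 × 0.00229 = $129.535224
Tamarack County: $56,565.6 × 0.00633 = $358.060248
Kemper CSD: $56,565.6 × 0.0175 = $989.898
City of Vance City: $56,565.6 × 0.01242 = $702.544752
Total = $2,180.038224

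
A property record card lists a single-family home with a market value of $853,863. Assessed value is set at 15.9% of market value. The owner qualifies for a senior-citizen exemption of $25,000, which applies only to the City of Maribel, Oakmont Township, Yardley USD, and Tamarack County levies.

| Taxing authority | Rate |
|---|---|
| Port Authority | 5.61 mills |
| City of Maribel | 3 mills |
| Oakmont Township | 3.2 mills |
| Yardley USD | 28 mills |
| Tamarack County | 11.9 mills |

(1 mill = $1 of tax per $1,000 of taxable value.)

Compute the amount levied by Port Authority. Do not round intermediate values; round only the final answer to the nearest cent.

$761.64

Assessed value = $853,863 × 0.159 = $135,764.217
Port Authority taxable value = $135,764.217 (exemption does not apply)
Port Authority levy = $135,764.217 × 0.00561 = $761.63725737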